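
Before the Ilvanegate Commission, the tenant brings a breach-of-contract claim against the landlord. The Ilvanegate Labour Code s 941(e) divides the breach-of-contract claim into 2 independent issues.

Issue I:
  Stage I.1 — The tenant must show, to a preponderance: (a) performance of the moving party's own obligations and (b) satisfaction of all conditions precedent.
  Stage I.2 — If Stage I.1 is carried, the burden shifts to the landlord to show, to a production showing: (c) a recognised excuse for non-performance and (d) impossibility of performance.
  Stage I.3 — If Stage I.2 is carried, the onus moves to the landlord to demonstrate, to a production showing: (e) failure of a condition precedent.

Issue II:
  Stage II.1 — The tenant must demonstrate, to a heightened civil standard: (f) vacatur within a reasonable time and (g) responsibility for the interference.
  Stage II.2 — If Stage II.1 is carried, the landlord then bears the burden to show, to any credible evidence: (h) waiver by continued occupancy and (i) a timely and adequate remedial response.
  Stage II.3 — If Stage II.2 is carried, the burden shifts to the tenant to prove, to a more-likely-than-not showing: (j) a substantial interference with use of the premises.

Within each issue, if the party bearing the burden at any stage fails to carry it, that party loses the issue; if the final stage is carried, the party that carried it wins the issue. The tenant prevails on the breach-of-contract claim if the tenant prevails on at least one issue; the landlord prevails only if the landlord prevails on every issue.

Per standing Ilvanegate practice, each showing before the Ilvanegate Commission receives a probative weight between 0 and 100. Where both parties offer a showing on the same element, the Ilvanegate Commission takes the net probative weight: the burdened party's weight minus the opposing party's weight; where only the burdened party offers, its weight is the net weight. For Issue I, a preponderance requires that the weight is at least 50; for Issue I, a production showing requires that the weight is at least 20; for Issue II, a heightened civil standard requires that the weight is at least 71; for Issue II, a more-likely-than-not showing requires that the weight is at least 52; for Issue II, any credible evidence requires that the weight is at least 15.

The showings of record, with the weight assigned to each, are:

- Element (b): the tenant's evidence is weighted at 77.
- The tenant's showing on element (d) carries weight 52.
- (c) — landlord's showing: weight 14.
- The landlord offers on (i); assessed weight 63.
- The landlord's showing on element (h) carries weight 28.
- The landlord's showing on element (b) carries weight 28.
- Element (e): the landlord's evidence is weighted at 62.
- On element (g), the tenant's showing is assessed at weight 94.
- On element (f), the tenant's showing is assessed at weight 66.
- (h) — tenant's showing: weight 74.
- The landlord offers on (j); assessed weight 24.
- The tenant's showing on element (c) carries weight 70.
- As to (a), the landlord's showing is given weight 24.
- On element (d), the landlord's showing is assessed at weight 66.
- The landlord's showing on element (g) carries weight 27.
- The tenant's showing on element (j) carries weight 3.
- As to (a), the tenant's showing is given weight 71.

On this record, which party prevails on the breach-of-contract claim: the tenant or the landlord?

— Issue I —
Stage I.1 (tenant, a preponderance, weight is at least 50): (a) net 71−24=47 < 50 — fails; (b) net 77−28=49 < 50 — fails.
  Not every element is met, so the tenant fails to carry Stage I.1.
The analysis ends at Stage I.1; the landlord prevails on this issue.
— Issue II —
Stage II.1 — burden on tenant; standard: a heightened civil standard (weight is at least 71).
    (f): 66 < 71 [not met]
    (g): 94 − 27 = 67 < 71 [not met]
  The tenant does not carry Stage II.1.
The landlord prevails on this issue.
Per-issue: Issue I → landlord; Issue II → landlord. The tenant must prevail on at least one issue; overall, the landlord prevails.

landlord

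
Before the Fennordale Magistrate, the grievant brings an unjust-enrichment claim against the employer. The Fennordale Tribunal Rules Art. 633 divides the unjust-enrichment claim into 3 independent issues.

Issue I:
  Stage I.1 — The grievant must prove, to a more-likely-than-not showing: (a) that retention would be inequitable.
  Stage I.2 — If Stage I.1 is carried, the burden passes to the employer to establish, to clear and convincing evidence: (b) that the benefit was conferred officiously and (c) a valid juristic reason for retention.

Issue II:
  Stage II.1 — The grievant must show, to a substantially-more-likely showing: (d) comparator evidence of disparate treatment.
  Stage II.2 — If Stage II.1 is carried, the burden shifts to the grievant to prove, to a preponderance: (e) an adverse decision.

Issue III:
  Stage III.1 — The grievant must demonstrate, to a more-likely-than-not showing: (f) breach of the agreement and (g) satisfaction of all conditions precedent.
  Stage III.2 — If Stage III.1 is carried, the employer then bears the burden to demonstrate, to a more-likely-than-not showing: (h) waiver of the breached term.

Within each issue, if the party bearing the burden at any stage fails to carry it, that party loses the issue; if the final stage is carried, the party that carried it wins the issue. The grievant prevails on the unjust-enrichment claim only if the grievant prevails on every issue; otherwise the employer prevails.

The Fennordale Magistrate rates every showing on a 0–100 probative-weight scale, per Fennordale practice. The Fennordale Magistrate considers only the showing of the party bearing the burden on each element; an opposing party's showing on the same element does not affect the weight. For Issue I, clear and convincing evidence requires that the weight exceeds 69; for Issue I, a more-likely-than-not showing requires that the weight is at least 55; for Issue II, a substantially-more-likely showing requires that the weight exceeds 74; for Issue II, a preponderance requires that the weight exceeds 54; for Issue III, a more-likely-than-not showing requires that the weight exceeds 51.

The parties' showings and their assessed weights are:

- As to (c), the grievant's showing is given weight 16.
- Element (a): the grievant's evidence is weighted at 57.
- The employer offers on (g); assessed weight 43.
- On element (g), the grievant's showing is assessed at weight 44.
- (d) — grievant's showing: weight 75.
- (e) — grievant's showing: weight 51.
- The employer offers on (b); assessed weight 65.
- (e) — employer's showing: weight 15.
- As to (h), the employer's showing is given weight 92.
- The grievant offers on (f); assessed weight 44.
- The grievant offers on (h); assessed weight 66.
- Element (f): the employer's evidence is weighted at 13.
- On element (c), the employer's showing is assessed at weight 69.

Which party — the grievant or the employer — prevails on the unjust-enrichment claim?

employer

— Issue I —
Stage I.1 — burden on grievant; standard: a more-likely-than-not showing (weight is at least 55).
    (a): 57 ≥ 55 [met]
  The grievant carries Stage I.1; the employer now bears the burden.
Stage I.2 — burden on employer; standard: clear and convincing evidence (weight exceeds 69).
    (b): 65 ≤ 69 [not met]
    (c): 69 (grievant's 16 disregarded) ≤ 69 [not met]
  The employer does not carry Stage I.2.
The analysis ends at Stage I.2; the grievant prevails on this issue.
— Issue II —
At Stage II.1 the grievant must meet a substantially-more-likely showing (weight exceeds 74): on (d) the weight is 75, > 74, so (d) meets the standard.
  All elements met. The grievant retains the burden for Stage II.2.
At Stage II.2 the grievant must meet a preponderance (weight exceeds 54): on (e) the weight is 51 (the employer's 15 is given no effect), which does not exceed 54, so (e) does not meet the standard.
  The grievant does not carry Stage II.2.
The analysis ends at Stage II.2; the employer prevails on this issue.
— Issue III —
Stage III.1 — burden on grievant; standard: a more-likely-than-not showing (weight exceeds 51).
    (f): 44 (employer's 13 disregarded) ≤ 51 [not met]
    (g): 44 (employer's 43 disregarded) ≤ 51 [not met]
  The grievant does not carry Stage III.1.
The employer prevails on this issue.
Per-issue: Issue I → grievant; Issue II → employer; Issue III → employer. The grievant must prevail on every issue; overall, the employer prevails.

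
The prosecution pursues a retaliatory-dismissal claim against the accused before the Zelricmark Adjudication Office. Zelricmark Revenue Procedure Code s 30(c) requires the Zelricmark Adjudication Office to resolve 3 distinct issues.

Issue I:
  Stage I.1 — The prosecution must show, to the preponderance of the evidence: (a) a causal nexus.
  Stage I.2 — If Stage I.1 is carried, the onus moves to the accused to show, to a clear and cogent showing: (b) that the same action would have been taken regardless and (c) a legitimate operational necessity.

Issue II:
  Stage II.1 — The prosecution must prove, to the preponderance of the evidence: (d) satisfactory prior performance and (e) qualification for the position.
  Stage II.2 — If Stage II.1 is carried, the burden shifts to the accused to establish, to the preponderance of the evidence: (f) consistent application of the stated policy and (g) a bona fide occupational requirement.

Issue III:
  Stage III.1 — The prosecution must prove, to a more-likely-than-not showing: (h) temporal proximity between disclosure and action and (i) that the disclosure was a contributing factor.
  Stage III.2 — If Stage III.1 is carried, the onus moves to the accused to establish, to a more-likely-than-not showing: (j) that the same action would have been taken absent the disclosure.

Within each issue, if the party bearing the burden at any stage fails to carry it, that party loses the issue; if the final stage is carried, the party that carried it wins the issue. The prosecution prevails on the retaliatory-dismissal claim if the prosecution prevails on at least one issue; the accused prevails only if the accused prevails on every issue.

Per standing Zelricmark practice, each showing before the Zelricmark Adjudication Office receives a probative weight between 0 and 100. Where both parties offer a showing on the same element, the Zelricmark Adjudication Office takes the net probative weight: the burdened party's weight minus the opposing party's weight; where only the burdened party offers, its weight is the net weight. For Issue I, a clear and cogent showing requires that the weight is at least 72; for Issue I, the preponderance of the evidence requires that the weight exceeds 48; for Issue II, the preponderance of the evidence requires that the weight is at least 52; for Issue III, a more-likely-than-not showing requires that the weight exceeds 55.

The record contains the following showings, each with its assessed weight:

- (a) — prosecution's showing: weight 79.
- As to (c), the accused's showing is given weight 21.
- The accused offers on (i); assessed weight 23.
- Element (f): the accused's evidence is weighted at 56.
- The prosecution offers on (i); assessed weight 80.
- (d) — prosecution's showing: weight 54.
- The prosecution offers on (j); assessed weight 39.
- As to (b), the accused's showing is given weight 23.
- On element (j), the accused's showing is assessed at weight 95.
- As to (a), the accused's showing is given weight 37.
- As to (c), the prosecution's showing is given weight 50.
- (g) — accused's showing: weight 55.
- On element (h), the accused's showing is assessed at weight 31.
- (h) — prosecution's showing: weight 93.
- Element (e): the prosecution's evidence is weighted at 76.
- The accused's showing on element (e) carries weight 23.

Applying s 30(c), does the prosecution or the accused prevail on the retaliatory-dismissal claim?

accused

— Issue I —
Stage I.1 (prosecution, the preponderance of the evidence, weight exceeds 48): (a) net 79−37=42 ≤ 48 — fails.
  The prosecution does not carry Stage I.1.
The accused prevails on this issue.
— Issue II —
Stage II.1 — burden on prosecution; standard: the preponderance of the evidence (weight is at least 52).
    (d): 54 ≥ 52 [met]
    (e): 76 − 23 = 53 ≥ 52 [met]
  All elements met. The burden passes to the accused.
Stage II.2 — burden on accused; standard: the preponderance of the evidence (weight is at least 52).
    (f): 56 ≥ 52 [met]
    (g): 55 ≥ 52 [met]
  The accused carries the last stage.
With every stage satisfied, the accused prevails on this issue.
— Issue III —
Stage III.1 (prosecution, a more-likely-than-not showing, weight exceeds 55): (h) net 93−31=62 > 55 — meets; (i) net 80−23=57 > 55 — meets.
  Stage III.1 is satisfied; the onus moves to the accused.
Stage III.2 (accused, a more-likely-than-not showing, weight exceeds 55): (j) net 95−39=56 > 55 — meets.
  Stage III.2 carried; the final stage is satisfied.
With every stage satisfied, the accused prevails on this issue.
Per-issue: Issue I → accused; Issue II → accused; Issue III → accused. The prosecution must prevail on at least one issue; overall, the accused prevails.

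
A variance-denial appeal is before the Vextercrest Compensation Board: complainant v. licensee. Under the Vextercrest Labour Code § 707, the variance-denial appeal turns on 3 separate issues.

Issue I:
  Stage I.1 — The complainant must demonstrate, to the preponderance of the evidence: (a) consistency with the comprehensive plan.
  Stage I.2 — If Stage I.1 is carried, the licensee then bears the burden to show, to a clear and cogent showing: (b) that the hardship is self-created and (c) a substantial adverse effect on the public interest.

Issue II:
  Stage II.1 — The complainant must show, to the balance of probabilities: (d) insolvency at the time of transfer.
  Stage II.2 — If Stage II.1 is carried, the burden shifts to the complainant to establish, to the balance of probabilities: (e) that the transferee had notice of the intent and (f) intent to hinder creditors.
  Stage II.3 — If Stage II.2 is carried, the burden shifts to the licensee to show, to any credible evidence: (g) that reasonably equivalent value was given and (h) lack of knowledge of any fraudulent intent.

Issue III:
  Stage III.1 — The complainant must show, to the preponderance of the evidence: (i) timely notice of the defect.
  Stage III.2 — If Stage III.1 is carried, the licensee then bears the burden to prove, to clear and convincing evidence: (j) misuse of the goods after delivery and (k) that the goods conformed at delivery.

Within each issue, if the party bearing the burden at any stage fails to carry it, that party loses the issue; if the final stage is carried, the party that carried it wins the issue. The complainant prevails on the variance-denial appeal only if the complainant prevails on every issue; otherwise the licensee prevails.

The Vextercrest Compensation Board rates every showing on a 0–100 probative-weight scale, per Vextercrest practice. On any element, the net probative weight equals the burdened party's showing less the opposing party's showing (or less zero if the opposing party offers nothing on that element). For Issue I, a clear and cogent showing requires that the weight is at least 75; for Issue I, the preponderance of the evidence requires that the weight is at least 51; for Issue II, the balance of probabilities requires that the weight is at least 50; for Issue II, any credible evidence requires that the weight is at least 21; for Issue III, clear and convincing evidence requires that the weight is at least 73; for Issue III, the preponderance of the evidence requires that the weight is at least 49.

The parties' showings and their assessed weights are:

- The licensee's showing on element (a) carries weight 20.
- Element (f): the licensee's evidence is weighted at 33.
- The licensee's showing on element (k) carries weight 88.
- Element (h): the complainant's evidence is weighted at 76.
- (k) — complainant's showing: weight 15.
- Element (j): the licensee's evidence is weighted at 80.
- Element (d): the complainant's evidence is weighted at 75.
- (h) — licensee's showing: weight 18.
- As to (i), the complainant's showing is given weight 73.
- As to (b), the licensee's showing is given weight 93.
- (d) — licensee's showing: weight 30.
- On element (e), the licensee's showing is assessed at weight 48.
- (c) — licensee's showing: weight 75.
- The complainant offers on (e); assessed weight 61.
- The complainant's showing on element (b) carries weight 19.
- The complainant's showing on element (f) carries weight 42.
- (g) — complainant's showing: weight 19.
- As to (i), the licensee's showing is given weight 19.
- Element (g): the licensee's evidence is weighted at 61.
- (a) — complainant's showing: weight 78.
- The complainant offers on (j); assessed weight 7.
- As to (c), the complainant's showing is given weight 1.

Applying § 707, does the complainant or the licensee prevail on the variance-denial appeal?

— Issue I —
At Stage I.1 the complainant must meet the preponderance of the evidence (weight is at least 51): on (a) the weight is 78 less the opposing 20 gives net 58, ≥ 51, so (a) meets the standard.
  The complainant carries Stage I.1; the licensee now bears the burden.
At Stage I.2 the licensee must meet a clear and cogent showing (weight is at least 75): on (b) the weight is 93 less the opposing 19 gives net 74, < 75, so (b) does not meet the standard; on (c) the weight is 75 less the opposing 1 gives net 74, which does not reach 75, so (c) does not meet the standard.
  The licensee does not carry Stage I.2.
The complainant prevails on this issue.
— Issue II —
Stage II.1 (complainant, the balance of probabilities, weight is at least 50): (d) net 75−30=45 < 50 — fails.
  The complainant does not carry Stage II.1.
So the licensee prevails on this issue.
— Issue III —
Stage III.1 (complainant, the preponderance of the evidence, weight is at least 49): (i) net 73−19=54 ≥ 49 — meets.
  The complainant carries Stage III.1; the licensee now bears the burden.
Stage III.2 (licensee, clear and convincing evidence, weight is at least 73): (j) net 80−7=73 ≥ 73 — meets; (k) net 88−15=73 ≥ 73 — meets.
  All elements met at the final stage.
Every stage carried; the licensee prevails on this issue.
Per-issue: Issue I → complainant; Issue II → licensee; Issue III → licensee. The complainant must prevail on every issue; overall, the licensee prevails.

licensee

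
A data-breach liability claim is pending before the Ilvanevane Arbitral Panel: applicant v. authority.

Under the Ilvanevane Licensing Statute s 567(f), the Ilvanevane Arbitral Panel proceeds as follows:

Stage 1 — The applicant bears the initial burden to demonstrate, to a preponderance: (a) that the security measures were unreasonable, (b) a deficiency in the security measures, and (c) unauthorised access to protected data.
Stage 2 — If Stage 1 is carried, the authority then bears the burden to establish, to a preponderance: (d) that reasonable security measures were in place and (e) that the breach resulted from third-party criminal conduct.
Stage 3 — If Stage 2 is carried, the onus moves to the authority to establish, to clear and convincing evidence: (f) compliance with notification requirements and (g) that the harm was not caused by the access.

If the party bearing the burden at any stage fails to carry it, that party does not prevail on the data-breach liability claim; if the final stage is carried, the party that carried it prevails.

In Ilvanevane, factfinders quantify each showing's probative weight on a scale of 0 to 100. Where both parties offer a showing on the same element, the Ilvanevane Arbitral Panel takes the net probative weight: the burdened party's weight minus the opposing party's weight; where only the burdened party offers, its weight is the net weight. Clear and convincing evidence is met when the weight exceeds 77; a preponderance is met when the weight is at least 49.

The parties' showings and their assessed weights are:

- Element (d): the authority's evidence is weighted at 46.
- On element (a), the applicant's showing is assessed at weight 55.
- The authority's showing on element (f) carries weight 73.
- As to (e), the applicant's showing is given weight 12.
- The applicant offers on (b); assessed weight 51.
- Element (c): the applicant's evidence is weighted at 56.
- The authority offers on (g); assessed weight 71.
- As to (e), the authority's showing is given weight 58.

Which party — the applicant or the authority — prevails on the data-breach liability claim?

applicant

Stage 1 — burden on applicant; standard: a preponderance (weight is at least 49).
    (a): 55 ≥ 49 [met]
    (b): 51 ≥ 49 [met]
    (c): 56 ≥ 49 [met]
  The applicant carries Stage 1; the authority now bears the burden.
Stage 2 — burden on authority; standard: a preponderance (weight is at least 49).
    (d): 46 < 49 [not met]
    (e): 58 − 12 = 46 < 49 [not met]
  The authority does not carry Stage 2.
The analysis ends at Stage 2; the applicant prevails.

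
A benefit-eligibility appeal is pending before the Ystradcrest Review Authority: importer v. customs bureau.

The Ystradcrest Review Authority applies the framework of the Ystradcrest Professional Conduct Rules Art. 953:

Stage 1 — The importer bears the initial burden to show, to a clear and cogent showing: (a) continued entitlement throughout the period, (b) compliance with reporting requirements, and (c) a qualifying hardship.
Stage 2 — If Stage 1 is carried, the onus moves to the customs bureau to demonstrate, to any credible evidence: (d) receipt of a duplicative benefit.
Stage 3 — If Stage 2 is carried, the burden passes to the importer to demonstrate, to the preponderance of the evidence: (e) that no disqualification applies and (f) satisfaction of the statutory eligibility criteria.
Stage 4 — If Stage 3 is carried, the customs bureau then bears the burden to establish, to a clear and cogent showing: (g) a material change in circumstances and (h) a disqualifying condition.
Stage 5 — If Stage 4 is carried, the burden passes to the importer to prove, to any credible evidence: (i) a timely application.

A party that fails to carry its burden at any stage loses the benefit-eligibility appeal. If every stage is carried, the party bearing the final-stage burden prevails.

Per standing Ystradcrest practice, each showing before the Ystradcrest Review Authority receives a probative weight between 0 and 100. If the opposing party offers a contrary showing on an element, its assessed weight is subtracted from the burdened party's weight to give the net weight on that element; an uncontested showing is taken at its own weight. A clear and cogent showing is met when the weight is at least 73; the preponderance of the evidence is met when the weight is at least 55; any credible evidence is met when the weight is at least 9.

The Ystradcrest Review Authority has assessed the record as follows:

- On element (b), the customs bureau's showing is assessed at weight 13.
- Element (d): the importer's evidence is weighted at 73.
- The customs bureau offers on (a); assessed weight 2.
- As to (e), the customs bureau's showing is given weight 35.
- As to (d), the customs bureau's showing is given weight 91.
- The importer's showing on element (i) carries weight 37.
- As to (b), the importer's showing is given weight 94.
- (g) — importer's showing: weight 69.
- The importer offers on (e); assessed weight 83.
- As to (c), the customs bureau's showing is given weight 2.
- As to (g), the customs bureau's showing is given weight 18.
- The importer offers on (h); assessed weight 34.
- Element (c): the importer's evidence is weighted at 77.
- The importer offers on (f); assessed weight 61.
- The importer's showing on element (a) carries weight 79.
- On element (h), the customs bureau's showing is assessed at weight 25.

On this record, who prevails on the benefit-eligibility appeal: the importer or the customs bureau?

customs bureau

Stage 1 (importer, a clear and cogent showing, weight is at least 73): (a) net 79−2=77 ≥ 73 — meets; (b) net 94−13=81 ≥ 73 — meets; (c) net 77−2=75 ≥ 73 — meets.
  Stage 1 is satisfied; the onus moves to the customs bureau.
Stage 2 (customs bureau, any credible evidence, weight is at least 9): (d) net 91−73=18 ≥ 9 — meets.
  Stage 2 is satisfied; the onus moves to the importer.
Stage 3 (importer, the preponderance of the evidence, weight is at least 55): (e) net 83−35=48 < 55 — fails; (f) 61 ≥ 55 — meets.
  The importer does not carry Stage 3.
So the customs bureau prevails.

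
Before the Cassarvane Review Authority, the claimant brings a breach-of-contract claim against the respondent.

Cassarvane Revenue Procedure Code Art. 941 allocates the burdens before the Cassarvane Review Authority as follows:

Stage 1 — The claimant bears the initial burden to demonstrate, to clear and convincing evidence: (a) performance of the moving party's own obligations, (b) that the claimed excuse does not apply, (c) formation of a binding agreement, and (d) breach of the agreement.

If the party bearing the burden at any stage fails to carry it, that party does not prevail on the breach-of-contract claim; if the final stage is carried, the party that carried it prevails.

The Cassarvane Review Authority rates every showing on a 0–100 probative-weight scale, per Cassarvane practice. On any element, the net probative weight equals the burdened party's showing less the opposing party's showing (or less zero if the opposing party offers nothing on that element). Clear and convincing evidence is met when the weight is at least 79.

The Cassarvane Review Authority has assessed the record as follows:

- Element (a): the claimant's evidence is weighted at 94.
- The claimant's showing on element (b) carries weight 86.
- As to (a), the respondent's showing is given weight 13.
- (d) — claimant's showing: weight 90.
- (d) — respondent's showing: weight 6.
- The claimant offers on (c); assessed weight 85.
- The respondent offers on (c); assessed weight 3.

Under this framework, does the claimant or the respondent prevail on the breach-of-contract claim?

claimant

At Stage 1 the claimant must meet clear and convincing evidence (weight is at least 79): on (a) the weight is 94 less the opposing 13 gives net 81, ≥ 79, so (a) meets the standard; on (b) the weight is 86, which does reach 79, so (b) meets the standard; on (c) the weight is 85 less the opposing 3 gives net 82, ≥ 79, so (c) meets the standard; on (d) the weight is 90 less the opposing 6 gives net 84, which does reach 79, so (d) meets the standard.
  All elements met at the final stage.
Every stage carried; the claimant prevails.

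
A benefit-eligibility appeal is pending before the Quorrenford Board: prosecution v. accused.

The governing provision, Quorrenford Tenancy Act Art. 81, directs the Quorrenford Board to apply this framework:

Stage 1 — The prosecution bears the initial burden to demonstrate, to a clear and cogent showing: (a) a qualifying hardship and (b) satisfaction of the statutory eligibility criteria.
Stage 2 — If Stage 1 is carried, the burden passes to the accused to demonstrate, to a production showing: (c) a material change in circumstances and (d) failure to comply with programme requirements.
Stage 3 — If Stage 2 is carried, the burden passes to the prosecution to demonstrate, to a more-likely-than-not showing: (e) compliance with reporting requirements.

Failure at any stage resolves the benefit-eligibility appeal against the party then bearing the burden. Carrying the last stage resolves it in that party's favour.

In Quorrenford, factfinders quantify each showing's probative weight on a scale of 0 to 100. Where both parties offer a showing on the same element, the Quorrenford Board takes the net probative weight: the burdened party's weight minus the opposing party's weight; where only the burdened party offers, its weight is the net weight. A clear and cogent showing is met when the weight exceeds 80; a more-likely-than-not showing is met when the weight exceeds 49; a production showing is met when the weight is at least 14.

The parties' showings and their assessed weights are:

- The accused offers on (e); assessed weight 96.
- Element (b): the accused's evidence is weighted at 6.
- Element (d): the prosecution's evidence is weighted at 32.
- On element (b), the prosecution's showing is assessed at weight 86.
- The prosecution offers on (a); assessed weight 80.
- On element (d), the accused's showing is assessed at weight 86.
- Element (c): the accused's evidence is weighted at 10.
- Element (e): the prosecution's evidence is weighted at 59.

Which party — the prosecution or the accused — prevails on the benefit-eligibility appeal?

accused

Stage 1 (prosecution, a clear and cogent showing, weight exceeds 80): (a) 80 ≤ 80 — fails; (b) net 86−6=80 ≤ 80 — fails.
  Not every element is met, so the prosecution fails to carry Stage 1.
The accused prevails.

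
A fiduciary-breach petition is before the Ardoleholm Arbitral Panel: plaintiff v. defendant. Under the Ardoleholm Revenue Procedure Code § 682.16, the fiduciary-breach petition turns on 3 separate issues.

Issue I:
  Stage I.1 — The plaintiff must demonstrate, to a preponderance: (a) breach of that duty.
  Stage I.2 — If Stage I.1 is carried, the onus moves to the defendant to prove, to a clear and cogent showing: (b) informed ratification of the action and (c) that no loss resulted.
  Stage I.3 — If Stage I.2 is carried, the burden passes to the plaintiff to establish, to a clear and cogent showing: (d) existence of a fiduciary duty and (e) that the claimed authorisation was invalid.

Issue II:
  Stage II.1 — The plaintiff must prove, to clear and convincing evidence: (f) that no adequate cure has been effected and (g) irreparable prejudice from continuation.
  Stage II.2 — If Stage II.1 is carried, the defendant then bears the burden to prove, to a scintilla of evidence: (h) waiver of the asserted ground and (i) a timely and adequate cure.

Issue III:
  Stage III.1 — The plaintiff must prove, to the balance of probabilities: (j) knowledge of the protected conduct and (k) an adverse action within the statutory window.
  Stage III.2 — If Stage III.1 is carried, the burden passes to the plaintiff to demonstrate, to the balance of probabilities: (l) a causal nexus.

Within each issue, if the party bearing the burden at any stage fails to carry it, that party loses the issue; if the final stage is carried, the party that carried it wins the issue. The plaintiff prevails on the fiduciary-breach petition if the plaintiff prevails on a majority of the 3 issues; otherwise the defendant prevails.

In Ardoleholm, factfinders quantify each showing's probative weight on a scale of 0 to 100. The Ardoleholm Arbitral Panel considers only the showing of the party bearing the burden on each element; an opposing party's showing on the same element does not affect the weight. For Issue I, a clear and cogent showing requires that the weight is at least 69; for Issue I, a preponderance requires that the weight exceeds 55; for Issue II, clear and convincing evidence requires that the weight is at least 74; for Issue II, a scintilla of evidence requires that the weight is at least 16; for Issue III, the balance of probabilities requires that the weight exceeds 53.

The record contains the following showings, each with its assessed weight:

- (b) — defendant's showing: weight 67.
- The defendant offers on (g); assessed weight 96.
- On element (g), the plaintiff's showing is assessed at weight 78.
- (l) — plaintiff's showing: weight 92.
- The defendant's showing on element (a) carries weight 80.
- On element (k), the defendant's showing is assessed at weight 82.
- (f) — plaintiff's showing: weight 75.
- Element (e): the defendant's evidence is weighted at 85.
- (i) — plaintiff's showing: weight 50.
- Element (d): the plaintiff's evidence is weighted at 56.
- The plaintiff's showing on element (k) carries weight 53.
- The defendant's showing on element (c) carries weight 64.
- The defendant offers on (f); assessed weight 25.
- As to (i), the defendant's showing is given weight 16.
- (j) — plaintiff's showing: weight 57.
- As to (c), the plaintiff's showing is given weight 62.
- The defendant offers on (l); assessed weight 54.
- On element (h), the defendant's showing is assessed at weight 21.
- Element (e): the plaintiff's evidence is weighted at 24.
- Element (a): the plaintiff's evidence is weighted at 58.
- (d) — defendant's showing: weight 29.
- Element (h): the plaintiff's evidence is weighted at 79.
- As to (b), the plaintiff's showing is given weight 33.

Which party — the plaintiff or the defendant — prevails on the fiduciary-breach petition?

defendant

— Issue I —
Stage I.1 — burden on plaintiff; standard: a preponderance (weight exceeds 55).
    (a): 58 (defendant's 80 disregarded) > 55 [met]
  Stage I.1 carried; the burden shifts to the defendant.
Stage I.2 — burden on defendant; standard: a clear and cogent showing (weight is at least 69).
    (b): 67 (plaintiff's 33 disregarded) < 69 [not met]
    (c): 64 (plaintiff's 62 disregarded) < 69 [not met]
  The defendant does not carry Stage I.2.
So the plaintiff prevails on this issue.
— Issue II —
At Stage II.1 the plaintiff must meet clear and convincing evidence (weight is at least 74): on (f) the weight is 75 (the defendant's 25 is given no effect), which does reach 74, so (f) meets the standard; on (g) the weight is 78 (the defendant's 96 is given no effect), ≥ 74, so (g) meets the standard.
  Stage II.1 is satisfied; the onus moves to the defendant.
At Stage II.2 the defendant must meet a scintilla of evidence (weight is at least 16): on (h) the weight is 21 (the plaintiff's 79 is given no effect), ≥ 16, so (h) meets the standard; on (i) the weight is 16 (the plaintiff's 50 is given no effect), ≥ 16, so (i) meets the standard.
  All elements met at the final stage.
All stages carried — the defendant prevails on this issue.
— Issue III —
Stage III.1 (plaintiff, the balance of probabilities, weight exceeds 53): (j) 57 > 53 — meets; (k) 53 (defendant's 82 disregarded) ≤ 53 — fails.
  Stage III.1 not carried; the plaintiff fails its burden.
The analysis ends at Stage III.1; the defendant prevails on this issue.
Per-issue: Issue I → plaintiff; Issue II → defendant; Issue III → defendant. The plaintiff must prevail on a majority of issues; overall, the defendant prevails.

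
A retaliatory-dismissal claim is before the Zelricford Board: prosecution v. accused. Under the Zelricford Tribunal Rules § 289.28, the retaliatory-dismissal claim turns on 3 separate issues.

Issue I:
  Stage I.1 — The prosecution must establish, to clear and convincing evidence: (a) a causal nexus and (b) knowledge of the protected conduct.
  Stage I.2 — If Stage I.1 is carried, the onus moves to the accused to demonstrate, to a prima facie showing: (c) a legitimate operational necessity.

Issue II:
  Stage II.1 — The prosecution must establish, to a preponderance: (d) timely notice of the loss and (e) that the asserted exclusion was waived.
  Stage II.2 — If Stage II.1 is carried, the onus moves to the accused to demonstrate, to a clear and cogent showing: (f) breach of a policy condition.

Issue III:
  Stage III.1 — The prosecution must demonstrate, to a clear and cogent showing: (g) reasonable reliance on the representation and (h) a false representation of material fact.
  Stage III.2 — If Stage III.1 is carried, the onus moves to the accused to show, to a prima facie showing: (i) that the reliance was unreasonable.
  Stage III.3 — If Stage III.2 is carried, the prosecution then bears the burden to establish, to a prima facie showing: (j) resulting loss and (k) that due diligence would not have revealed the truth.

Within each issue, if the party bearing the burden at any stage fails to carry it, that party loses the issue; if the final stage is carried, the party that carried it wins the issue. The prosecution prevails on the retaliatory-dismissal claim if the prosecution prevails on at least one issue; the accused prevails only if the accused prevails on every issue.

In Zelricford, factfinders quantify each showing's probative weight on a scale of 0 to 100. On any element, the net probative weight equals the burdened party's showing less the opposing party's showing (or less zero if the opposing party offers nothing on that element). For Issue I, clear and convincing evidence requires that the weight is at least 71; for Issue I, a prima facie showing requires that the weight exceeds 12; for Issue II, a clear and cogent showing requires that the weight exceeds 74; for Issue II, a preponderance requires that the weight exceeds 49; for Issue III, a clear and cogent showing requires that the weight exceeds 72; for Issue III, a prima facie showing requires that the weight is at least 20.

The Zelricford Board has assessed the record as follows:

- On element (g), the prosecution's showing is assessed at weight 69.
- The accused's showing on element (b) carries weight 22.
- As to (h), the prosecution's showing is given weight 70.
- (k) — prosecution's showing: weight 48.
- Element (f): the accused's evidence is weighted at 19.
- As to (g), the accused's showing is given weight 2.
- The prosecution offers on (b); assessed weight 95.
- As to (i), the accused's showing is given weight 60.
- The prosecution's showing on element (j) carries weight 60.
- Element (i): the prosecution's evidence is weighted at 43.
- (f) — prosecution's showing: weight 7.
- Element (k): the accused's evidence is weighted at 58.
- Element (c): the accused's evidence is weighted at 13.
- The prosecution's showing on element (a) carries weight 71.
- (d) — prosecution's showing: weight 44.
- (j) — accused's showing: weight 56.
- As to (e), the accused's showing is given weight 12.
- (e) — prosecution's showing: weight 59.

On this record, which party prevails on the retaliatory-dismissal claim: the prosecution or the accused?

accused

— Issue I —
Stage I.1 — burden on prosecution; standard: clear and convincing evidence (weight is at least 71).
    (a): 71 ≥ 71 [met]
    (b): 95 − 22 = 73 ≥ 71 [met]
  Stage I.1 is satisfied; the onus moves to the accused.
Stage I.2 — burden on accused; standard: a prima facie showing (weight exceeds 12).
    (c): 13 > 12 [met]
  The accused carries the last stage.
All stages carried — the accused prevails on this issue.
— Issue II —
Stage II.1 (prosecution, a preponderance, weight exceeds 49): (d) 44 ≤ 49 — fails; (e) net 59−12=47 ≤ 49 — fails.
  Not every element is met, so the prosecution fails to carry Stage II.1.
So the accused prevails on this issue.
— Issue III —
At Stage III.1 the prosecution must meet a clear and cogent showing (weight exceeds 72): on (g) the weight is 69 less the opposing 2 gives net 67, ≤ 72, so (g) does not meet the standard; on (h) the weight is 70, ≤ 72, so (h) does not meet the standard.
  Not every element is met, so the prosecution fails to carry Stage III.1.
So the accused prevails on this issue.
Per-issue: Issue I → accused; Issue II → accused; Issue III → accused. The prosecution must prevail on at least one issue; overall, the accused prevails.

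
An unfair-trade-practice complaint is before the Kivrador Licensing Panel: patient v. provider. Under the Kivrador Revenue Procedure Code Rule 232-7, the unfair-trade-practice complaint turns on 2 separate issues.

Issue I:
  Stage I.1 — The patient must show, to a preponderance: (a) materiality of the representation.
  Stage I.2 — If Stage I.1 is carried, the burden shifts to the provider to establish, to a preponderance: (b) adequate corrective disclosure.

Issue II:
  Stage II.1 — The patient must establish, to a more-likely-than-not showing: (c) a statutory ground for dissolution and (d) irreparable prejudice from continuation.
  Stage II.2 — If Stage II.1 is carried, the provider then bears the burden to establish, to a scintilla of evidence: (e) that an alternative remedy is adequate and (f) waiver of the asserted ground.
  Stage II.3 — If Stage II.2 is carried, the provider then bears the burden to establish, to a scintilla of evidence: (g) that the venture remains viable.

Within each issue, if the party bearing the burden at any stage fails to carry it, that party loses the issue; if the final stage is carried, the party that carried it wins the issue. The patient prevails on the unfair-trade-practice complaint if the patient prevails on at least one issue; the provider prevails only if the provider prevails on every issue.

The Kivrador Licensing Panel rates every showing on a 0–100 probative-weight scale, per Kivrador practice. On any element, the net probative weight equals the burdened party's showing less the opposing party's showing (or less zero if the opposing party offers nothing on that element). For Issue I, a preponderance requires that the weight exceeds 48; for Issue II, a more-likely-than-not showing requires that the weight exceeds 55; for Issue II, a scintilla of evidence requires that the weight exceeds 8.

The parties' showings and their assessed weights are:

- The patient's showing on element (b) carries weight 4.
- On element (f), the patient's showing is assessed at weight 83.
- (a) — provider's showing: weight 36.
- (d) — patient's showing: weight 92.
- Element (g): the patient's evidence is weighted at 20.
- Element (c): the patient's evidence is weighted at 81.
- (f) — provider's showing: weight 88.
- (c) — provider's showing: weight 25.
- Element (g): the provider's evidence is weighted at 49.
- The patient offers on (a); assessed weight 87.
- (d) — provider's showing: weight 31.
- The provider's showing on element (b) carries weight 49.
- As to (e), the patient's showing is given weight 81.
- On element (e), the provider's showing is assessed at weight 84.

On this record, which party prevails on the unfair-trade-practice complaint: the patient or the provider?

— Issue I —
At Stage I.1 the patient must meet a preponderance (weight exceeds 48): on (a) the weight is 87 less the opposing 36 gives net 51, > 48, so (a) meets the standard.
  Stage I.1 is satisfied; the onus moves to the provider.
At Stage I.2 the provider must meet a preponderance (weight exceeds 48): on (b) the weight is 49 less the opposing 4 gives net 45, which does not exceed 48, so (b) does not meet the standard.
  Not every element is met, so the provider fails to carry Stage I.2.
The analysis ends at Stage I.2; the patient prevails on this issue.
— Issue II —
Stage II.1 (patient, a more-likely-than-not showing, weight exceeds 55): (c) net 81−25=56 > 55 — meets; (d) net 92−31=61 > 55 — meets.
  All elements met. The burden passes to the provider.
Stage II.2 (provider, a scintilla of evidence, weight exceeds 8): (e) net 84−81=3 ≤ 8 — fails; (f) net 88−83=5 ≤ 8 — fails.
  The provider does not carry Stage II.2.
So the patient prevails on this issue.
Per-issue: Issue I → patient; Issue II → patient. The patient must prevail on at least one issue; overall, the patient prevails.

patient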